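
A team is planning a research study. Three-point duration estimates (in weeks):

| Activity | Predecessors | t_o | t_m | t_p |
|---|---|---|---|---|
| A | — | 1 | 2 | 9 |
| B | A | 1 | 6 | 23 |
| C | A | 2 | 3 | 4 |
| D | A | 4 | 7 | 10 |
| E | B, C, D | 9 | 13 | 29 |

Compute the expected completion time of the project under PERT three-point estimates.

te_A = (1 + 4·2 + 9)/6 = 18/6 = 3
te_B = (1 + 4·6 + 23)/6 = 48/6 = 8
te_C = (2 + 4·3 + 4)/6 = 18/6 = 3
te_D = (4 + 4·7 + 10)/6 = 42/6 = 7
te_E = (9 + 4·13 + 29)/6 = 90/6 = 15

Forward pass:
ES_A = 0; EF_A = 3
ES_B = 3; EF_B = 3+8 = 11
ES_C = 3; EF_C = 3+3 = 6
ES_D = 3; EF_D = 3+7 = 10
ES_E = max(EF_B=11, EF_C=6, EF_D=10) = 11; EF_E = 11+15 = 26
Expected project duration μ = 26 weeks. Critical path: A → B → E.

26 weeks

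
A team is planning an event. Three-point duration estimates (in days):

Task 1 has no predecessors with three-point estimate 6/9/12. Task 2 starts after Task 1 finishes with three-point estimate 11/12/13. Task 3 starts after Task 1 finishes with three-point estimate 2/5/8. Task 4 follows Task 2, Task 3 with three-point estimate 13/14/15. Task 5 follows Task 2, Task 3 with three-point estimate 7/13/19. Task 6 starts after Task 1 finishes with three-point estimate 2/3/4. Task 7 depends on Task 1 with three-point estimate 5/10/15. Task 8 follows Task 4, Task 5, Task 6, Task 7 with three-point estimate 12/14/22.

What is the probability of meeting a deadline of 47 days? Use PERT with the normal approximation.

0.067

te_Task 1 = (6 + 4·9 + 12)/6 = 54/6 = 9; σ²_Task 1 = ((12−6)/6)² = 1.000
te_Task 2 = (11 + 4·12 + 13)/6 = 72/6 = 12; σ²_Task 2 = ((13−11)/6)² = 0.111
te_Task 3 = (2 + 4·5 + 8)/6 = 30/6 = 5; σ²_Task 3 = ((8−2)/6)² = 1.000
te_Task 4 = (13 + 4·14 + 15)/6 = 84/6 = 14; σ²_Task 4 = ((15−13)/6)² = 0.111
te_Task 5 = (7 + 4·13 + 19)/6 = 78/6 = 13; σ²_Task 5 = ((19−7)/6)² = 4.000
te_Task 6 = (2 + 4·3 + 4)/6 = 18/6 = 3; σ²_Task 6 = ((4−2)/6)² = 0.111
te_Task 7 = (5 + 4·10 + 15)/6 = 60/6 = 10; σ²_Task 7 = ((15−5)/6)² = 2.778
te_Task 8 = (12 + 4·14 + 22)/6 = 90/6 = 15; σ²_Task 8 = ((22−12)/6)² = 2.778

Forward pass:
ES_Task 1 = 0; EF_Task 1 = 9
ES_Task 2 = 9; EF_Task 2 = 9+12 = 21
ES_Task 3 = 9; EF_Task 3 = 9+5 = 14
ES_Task 4 = max(EF_Task 2=21, EF_Task 3=14) = 21; EF_Task 4 = 21+14 = 35
ES_Task 5 = max(EF_Task 2=21, EF_Task 3=14) = 21; EF_Task 5 = 21+13 = 34
ES_Task 6 = 9; EF_Task 6 = 9+3 = 12
ES_Task 7 = 9; EF_Task 7 = 9+10 = 19
ES_Task 8 = max(EF_Task 4=35, EF_Task 5=34, EF_Task 6=12, EF_Task 7=19) = 35; EF_Task 8 = 35+15 = 50
Expected project duration μ = 50 days. Critical path: Task 1 → Task 2 → Task 4 → Task 8.

Variance along critical path = 1.000 + 0.111 + 0.111 + 2.778 = 4.000; σ = √4.000 = 2.000 days.
Z = (47 − 50) / 2.000 = -1.500
P(T ≤ 47) = Φ(-1.500) ≈ 0.067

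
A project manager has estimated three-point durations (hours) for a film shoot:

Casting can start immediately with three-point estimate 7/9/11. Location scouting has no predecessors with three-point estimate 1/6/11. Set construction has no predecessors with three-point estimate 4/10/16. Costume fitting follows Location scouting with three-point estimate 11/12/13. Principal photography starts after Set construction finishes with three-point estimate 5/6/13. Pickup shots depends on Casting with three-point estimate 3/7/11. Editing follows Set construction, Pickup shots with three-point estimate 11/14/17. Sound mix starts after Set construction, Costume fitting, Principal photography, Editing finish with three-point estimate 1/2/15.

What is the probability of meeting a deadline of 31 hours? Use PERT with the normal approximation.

0.154

te_Casting = (7 + 4·9 + 11)/6 = 54/6 = 9; σ²_Casting = ((11−7)/6)² = 0.444
te_Location scouting = (1 + 4·6 + 11)/6 = 36/6 = 6; σ²_Location scouting = ((11−1)/6)² = 2.778
te_Set construction = (4 + 4·10 + 16)/6 = 60/6 = 10; σ²_Set construction = ((16−4)/6)² = 4.000
te_Costume fitting = (11 + 4·12 + 13)/6 = 72/6 = 12; σ²_Costume fitting = ((13−11)/6)² = 0.111
te_Principal photography = (5 + 4·6 + 13)/6 = 42/6 = 7; σ²_Principal photography = ((13−5)/6)² = 1.778
te_Pickup shots = (3 + 4·7 + 11)/6 = 42/6 = 7; σ²_Pickup shots = ((11−3)/6)² = 1.778
te_Editing = (11 + 4·14 + 17)/6 = 84/6 = 14; σ²_Editing = ((17−11)/6)² = 1.000
te_Sound mix = (1 + 4·2 + 15)/6 = 24/6 = 4; σ²_Sound mix = ((15−1)/6)² = 5.444

Forward pass:
ES_Casting = 0; EF_Casting = 9
ES_Location scouting = 0; EF_Location scouting = 6
ES_Set construction = 0; EF_Set construction = 10
ES_Costume fitting = 6; EF_Costume fitting = 6+12 = 18
ES_Principal photography = 10; EF_Principal photography = 10+7 = 17
ES_Pickup shots = 9; EF_Pickup shots = 9+7 = 16
ES_Editing = max(EF_Set construction=10, EF_Pickup shots=16) = 16; EF_Editing = 16+14 = 30
ES_Sound mix = max(EF_Set construction=10, EF_Costume fitting=18, EF_Principal photography=17, EF_Editing=30) = 30; EF_Sound mix = 30+4 = 34
Expected project duration μ = 34 hours. Critical path: Casting → Pickup shots → Editing → Sound mix.

Variance along critical path = 0.444 + 1.778 + 1.000 + 5.444 = 8.667; σ = √8.667 = 2.944 hours.
Z = (31 − 34) / 2.944 = -1.019
P(T ≤ 31) = Φ(-1.019) ≈ 0.154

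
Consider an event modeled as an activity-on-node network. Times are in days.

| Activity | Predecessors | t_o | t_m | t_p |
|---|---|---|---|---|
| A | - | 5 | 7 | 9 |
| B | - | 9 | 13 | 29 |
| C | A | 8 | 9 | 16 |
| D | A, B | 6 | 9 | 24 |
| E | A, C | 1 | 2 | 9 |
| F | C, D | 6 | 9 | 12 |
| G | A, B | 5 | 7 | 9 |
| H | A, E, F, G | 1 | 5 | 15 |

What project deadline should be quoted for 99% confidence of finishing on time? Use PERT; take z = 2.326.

te_A = (5 + 4·7 + 9)/6 = 42/6 = 7; σ²_A = ((9−5)/6)² = 0.444
te_B = (9 + 4·13 + 29)/6 = 90/6 = 15; σ²_B = ((29−9)/6)² = 11.111
te_C = (8 + 4·9 + 16)/6 = 60/6 = 10; σ²_C = ((16−8)/6)² = 1.778
te_D = (6 + 4·9 + 24)/6 = 66/6 = 11; σ²_D = ((24−6)/6)² = 9.000
te_E = (1 + 4·2 + 9)/6 = 18/6 = 3; σ²_E = ((9−1)/6)² = 1.778
te_F = (6 + 4·9 + 12)/6 = 54/6 = 9; σ²_F = ((12−6)/6)² = 1.000
te_G = (5 + 4·7 + 9)/6 = 42/6 = 7; σ²_G = ((9−5)/6)² = 0.444
te_H = (1 + 4·5 + 15)/6 = 36/6 = 6; σ²_H = ((15−1)/6)² = 5.444

Forward pass:
ES_A = 0; EF_A = 7
ES_B = 0; EF_B = 15
ES_C = 7; EF_C = 7+10 = 17
ES_D = max(EF_A=7, EF_B=15) = 15; EF_D = 15+11 = 26
ES_E = max(EF_A=7, EF_C=17) = 17; EF_E = 17+3 = 20
ES_F = max(EF_C=17, EF_D=26) = 26; EF_F = 26+9 = 35
ES_G = max(EF_A=7, EF_B=15) = 15; EF_G = 15+7 = 22
ES_H = max(EF_A=7, EF_E=20, EF_F=35, EF_G=22) = 35; EF_H = 35+6 = 41
Expected project duration μ = 41 days. Critical path: B → D → F → H.

Variance along critical path = 11.111 + 9.000 + 1.000 + 5.444 = 26.556; σ = 5.153 days.
D = μ + z·σ = 41 + 2.326·5.153 = 53.0 days

53.0 days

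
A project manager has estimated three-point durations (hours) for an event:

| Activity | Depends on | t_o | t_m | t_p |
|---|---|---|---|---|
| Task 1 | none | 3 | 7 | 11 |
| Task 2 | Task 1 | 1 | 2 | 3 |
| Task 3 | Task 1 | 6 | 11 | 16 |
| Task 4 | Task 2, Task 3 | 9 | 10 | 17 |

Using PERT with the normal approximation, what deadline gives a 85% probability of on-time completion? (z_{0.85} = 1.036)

te_Task 1 = (3 + 4·7 + 11)/6 = 42/6 = 7; σ²_Task 1 = ((11−3)/6)² = 1.778
te_Task 2 = (1 + 4·2 + 3)/6 = 12/6 = 2; σ²_Task 2 = ((3−1)/6)² = 0.111
te_Task 3 = (6 + 4·11 + 16)/6 = 66/6 = 11; σ²_Task 3 = ((16−6)/6)² = 2.778
te_Task 4 = (9 + 4·10 + 17)/6 = 66/6 = 11; σ²_Task 4 = ((17−9)/6)² = 1.778

Forward pass:
ES_Task 1 = 0; EF_Task 1 = 7
ES_Task 2 = 7; EF_Task 2 = 7+2 = 9
ES_Task 3 = 7; EF_Task 3 = 7+11 = 18
ES_Task 4 = max(EF_Task 2=9, EF_Task 3=18) = 18; EF_Task 4 = 18+11 = 29
Expected project duration μ = 29 hours. Critical path: Task 1 → Task 3 → Task 4.

Variance along critical path = 1.778 + 2.778 + 1.778 = 6.333; σ = 2.517 hours.
D = μ + z·σ = 29 + 1.036·2.517 = 31.6 hours

31.6 hours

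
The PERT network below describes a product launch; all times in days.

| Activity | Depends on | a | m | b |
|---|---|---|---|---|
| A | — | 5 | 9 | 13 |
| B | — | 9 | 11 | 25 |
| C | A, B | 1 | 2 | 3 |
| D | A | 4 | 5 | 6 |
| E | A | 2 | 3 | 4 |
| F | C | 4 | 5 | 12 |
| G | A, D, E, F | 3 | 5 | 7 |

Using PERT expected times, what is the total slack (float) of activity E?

9 days

te_A = (5 + 4·9 + 13)/6 = 54/6 = 9
te_B = (9 + 4·11 + 25)/6 = 78/6 = 13
te_C = (1 + 4·2 + 3)/6 = 12/6 = 2
te_D = (4 + 4·5 + 6)/6 = 30/6 = 5
te_E = (2 + 4·3 + 4)/6 = 18/6 = 3
te_F = (4 + 4·5 + 12)/6 = 36/6 = 6
te_G = (3 + 4·5 + 7)/6 = 30/6 = 5

Forward pass:
ES_A = 0; EF_A = 9
ES_B = 0; EF_B = 13
ES_C = max(EF_A=9, EF_B=13) = 13; EF_C = 13+2 = 15
ES_D = 9; EF_D = 9+5 = 14
ES_E = 9; EF_E = 9+3 = 12
ES_F = 15; EF_F = 15+6 = 21
ES_G = max(EF_A=9, EF_D=14, EF_E=12, EF_F=21) = 21; EF_G = 21+5 = 26
Expected project duration μ = 26 days. Critical path: B → C → F → G.

Backward pass:
LF_G = 26; LS_G = 26−5 = 21
LF_F = LS_G = 21; LS_F = 21−6 = 15
LF_E = LS_G = 21; LS_E = 21−3 = 18
LF_D = LS_G = 21; LS_D = 21−5 = 16
LF_C = LS_F = 15; LS_C = 15−2 = 13
LF_B = LS_C = 13; LS_B = 13−13 = 0
LF_A = min(LS_C=13, LS_D=16, LS_E=18, LS_G=21) = 13; LS_A = 13−9 = 4
Slack_E = LS_E − ES_E = 18 − 9 = 9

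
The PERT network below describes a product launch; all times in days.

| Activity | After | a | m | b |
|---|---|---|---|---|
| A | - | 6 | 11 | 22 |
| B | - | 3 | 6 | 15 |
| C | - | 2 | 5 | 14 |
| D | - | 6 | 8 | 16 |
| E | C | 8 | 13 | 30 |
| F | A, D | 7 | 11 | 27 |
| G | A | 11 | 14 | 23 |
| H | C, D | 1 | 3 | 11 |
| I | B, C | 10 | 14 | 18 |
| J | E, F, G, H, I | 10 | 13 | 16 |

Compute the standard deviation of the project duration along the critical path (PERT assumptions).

te_A = (6 + 4·11 + 22)/6 = 72/6 = 12; σ²_A = ((22−6)/6)² = 7.111
te_B = (3 + 4·6 + 15)/6 = 42/6 = 7; σ²_B = ((15−3)/6)² = 4.000
te_C = (2 + 4·5 + 14)/6 = 36/6 = 6; σ²_C = ((14−2)/6)² = 4.000
te_D = (6 + 4·8 + 16)/6 = 54/6 = 9; σ²_D = ((16−6)/6)² = 2.778
te_E = (8 + 4·13 + 30)/6 = 90/6 = 15; σ²_E = ((30−8)/6)² = 13.444
te_F = (7 + 4·11 + 27)/6 = 78/6 = 13; σ²_F = ((27−7)/6)² = 11.111
te_G = (11 + 4·14 + 23)/6 = 90/6 = 15; σ²_G = ((23−11)/6)² = 4.000
te_H = (1 + 4·3 + 11)/6 = 24/6 = 4; σ²_H = ((11−1)/6)² = 2.778
te_I = (10 + 4·14 + 18)/6 = 84/6 = 14; σ²_I = ((18−10)/6)² = 1.778
te_J = (10 + 4·13 + 16)/6 = 78/6 = 13; σ²_J = ((16−10)/6)² = 1.000

Forward pass:
ES_A = 0; EF_A = 12
ES_B = 0; EF_B = 7
ES_C = 0; EF_C = 6
ES_D = 0; EF_D = 9
ES_E = 6; EF_E = 6+15 = 21
ES_F = max(EF_A=12, EF_D=9) = 12; EF_F = 12+13 = 25
ES_G = 12; EF_G = 12+15 = 27
ES_H = max(EF_C=6, EF_D=9) = 9; EF_H = 9+4 = 13
ES_I = max(EF_B=7, EF_C=6) = 7; EF_I = 7+14 = 21
ES_J = max(EF_E=21, EF_F=25, EF_G=27, EF_H=13, EF_I=21) = 27; EF_J = 27+13 = 40
Expected project duration μ = 40 days. Critical path: A → G → J.

Variance along critical path = 7.111 + 4.000 + 1.000 = 12.111
σ = √12.111 = 3.480 days

3.48 days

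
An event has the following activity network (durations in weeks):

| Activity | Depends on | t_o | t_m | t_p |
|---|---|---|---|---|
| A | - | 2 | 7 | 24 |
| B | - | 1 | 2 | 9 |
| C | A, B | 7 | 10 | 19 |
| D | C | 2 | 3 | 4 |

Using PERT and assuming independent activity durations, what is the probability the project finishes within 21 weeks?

0.317

te_A = (2 + 4·7 + 24)/6 = 54/6 = 9; σ²_A = ((24−2)/6)² = 13.444
te_B = (1 + 4·2 + 9)/6 = 18/6 = 3; σ²_B = ((9−1)/6)² = 1.778
te_C = (7 + 4·10 + 19)/6 = 66/6 = 11; σ²_C = ((19−7)/6)² = 4.000
te_D = (2 + 4·3 + 4)/6 = 18/6 = 3; σ²_D = ((4−2)/6)² = 0.111

Forward pass:
ES_A = 0; EF_A = 9
ES_B = 0; EF_B = 3
ES_C = max(EF_A=9, EF_B=3) = 9; EF_C = 9+11 = 20
ES_D = 20; EF_D = 20+3 = 23
Expected project duration μ = 23 weeks. Critical path: A → C → D.

Variance along critical path = 13.444 + 4.000 + 0.111 = 17.556; σ = √17.556 = 4.190 weeks.
Z = (21 − 23) / 4.190 = -0.477
P(T ≤ 21) = Φ(-0.477) ≈ 0.317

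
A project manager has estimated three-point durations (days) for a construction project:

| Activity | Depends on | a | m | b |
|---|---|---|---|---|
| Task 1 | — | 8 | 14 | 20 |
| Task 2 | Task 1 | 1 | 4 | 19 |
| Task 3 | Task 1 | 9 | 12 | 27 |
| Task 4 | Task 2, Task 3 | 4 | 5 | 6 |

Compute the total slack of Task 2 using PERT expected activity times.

te_Task 1 = (8 + 4·14 + 20)/6 = 84/6 = 14
te_Task 2 = (1 + 4·4 + 19)/6 = 36/6 = 6
te_Task 3 = (9 + 4·12 + 27)/6 = 84/6 = 14
te_Task 4 = (4 + 4·5 + 6)/6 = 30/6 = 5

Forward pass:
ES_Task 1 = 0; EF_Task 1 = 14
ES_Task 2 = 14; EF_Task 2 = 14+6 = 20
ES_Task 3 = 14; EF_Task 3 = 14+14 = 28
ES_Task 4 = max(EF_Task 2=20, EF_Task 3=28) = 28; EF_Task 4 = 28+5 = 33
Expected project duration μ = 33 days. Critical path: Task 1 → Task 3 → Task 4.

Backward pass:
LF_Task 4 = 33; LS_Task 4 = 33−5 = 28
LF_Task 3 = LS_Task 4 = 28; LS_Task 3 = 28−14 = 14
LF_Task 2 = LS_Task 4 = 28; LS_Task 2 = 28−6 = 22
LF_Task 1 = min(LS_Task 2=22, LS_Task 3=14) = 14; LS_Task 1 = 14−14 = 0
Slack_Task 2 = LS_Task 2 − ES_Task 2 = 22 − 14 = 8

8 days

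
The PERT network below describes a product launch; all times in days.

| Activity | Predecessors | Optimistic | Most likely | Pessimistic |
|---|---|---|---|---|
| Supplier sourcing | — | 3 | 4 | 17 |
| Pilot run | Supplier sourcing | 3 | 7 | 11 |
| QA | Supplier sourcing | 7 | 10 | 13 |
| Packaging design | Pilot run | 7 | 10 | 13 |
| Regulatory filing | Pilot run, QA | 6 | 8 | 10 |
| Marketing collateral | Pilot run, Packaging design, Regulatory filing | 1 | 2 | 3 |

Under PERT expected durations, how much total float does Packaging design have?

te_Supplier sourcing = (3 + 4·4 + 17)/6 = 36/6 = 6
te_Pilot run = (3 + 4·7 + 11)/6 = 42/6 = 7
te_QA = (7 + 4·10 + 13)/6 = 60/6 = 10
te_Packaging design = (7 + 4·10 + 13)/6 = 60/6 = 10
te_Regulatory filing = (6 + 4·8 + 10)/6 = 48/6 = 8
te_Marketing collateral = (1 + 4·2 + 3)/6 = 12/6 = 2

Forward pass:
ES_Supplier sourcing = 0; EF_Supplier sourcing = 6
ES_Pilot run = 6; EF_Pilot run = 6+7 = 13
ES_QA = 6; EF_QA = 6+10 = 16
ES_Packaging design = 13; EF_Packaging design = 13+10 = 23
ES_Regulatory filing = max(EF_Pilot run=13, EF_QA=16) = 16; EF_Regulatory filing = 16+8 = 24
ES_Marketing collateral = max(EF_Pilot run=13, EF_Packaging design=23, EF_Regulatory filing=24) = 24; EF_Marketing collateral = 24+2 = 26
Expected project duration μ = 26 days. Critical path: Supplier sourcing → QA → Regulatory filing → Marketing collateral.

Backward pass:
LF_Marketing collateral = 26; LS_Marketing collateral = 26−2 = 24
LF_Regulatory filing = LS_Marketing collateral = 24; LS_Regulatory filing = 24−8 = 16
LF_Packaging design = LS_Marketing collateral = 24; LS_Packaging design = 24−10 = 14
LF_QA = LS_Regulatory filing = 16; LS_QA = 16−10 = 6
LF_Pilot run = min(LS_Packaging design=14, LS_Regulatory filing=16, LS_Marketing collateral=24) = 14; LS_Pilot run = 14−7 = 7
LF_Supplier sourcing = min(LS_Pilot run=7, LS_QA=6) = 6; LS_Supplier sourcing = 6−6 = 0
Slack_Packaging design = LS_Packaging design − ES_Packaging design = 14 − 13 = 1

1 days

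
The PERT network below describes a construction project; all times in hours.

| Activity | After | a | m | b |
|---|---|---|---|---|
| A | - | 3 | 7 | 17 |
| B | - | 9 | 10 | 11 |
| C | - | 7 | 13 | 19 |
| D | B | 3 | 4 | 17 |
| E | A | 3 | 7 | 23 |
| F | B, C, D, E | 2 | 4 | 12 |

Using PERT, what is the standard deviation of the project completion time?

te_A = (3 + 4·7 + 17)/6 = 48/6 = 8; σ²_A = ((17−3)/6)² = 5.444
te_B = (9 + 4·10 + 11)/6 = 60/6 = 10; σ²_B = ((11−9)/6)² = 0.111
te_C = (7 + 4·13 + 19)/6 = 78/6 = 13; σ²_C = ((19−7)/6)² = 4.000
te_D = (3 + 4·4 + 17)/6 = 36/6 = 6; σ²_D = ((17−3)/6)² = 5.444
te_E = (3 + 4·7 + 23)/6 = 54/6 = 9; σ²_E = ((23−3)/6)² = 11.111
te_F = (2 + 4·4 + 12)/6 = 30/6 = 5; σ²_F = ((12−2)/6)² = 2.778

Forward pass:
ES_A = 0; EF_A = 8
ES_B = 0; EF_B = 10
ES_C = 0; EF_C = 13
ES_D = 10; EF_D = 10+6 = 16
ES_E = 8; EF_E = 8+9 = 17
ES_F = max(EF_B=10, EF_C=13, EF_D=16, EF_E=17) = 17; EF_F = 17+5 = 22
Expected project duration μ = 22 hours. Critical path: A → E → F.

Variance along critical path = 5.444 + 11.111 + 2.778 = 19.333
σ = √19.333 = 4.397 hours

4.40 hours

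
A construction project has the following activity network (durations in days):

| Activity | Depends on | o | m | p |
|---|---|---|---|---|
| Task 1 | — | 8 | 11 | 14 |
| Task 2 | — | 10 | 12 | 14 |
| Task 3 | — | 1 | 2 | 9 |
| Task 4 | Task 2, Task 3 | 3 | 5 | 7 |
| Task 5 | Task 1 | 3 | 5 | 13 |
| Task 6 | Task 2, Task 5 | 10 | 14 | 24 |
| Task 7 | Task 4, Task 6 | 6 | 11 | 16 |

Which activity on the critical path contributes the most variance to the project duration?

te_Task 1 = (8 + 4·11 + 14)/6 = 66/6 = 11; σ²_Task 1 = ((14−8)/6)² = 1.000
te_Task 2 = (10 + 4·12 + 14)/6 = 72/6 = 12; σ²_Task 2 = ((14−10)/6)² = 0.444
te_Task 3 = (1 + 4·2 + 9)/6 = 18/6 = 3; σ²_Task 3 = ((9−1)/6)² = 1.778
te_Task 4 = (3 + 4·5 + 7)/6 = 30/6 = 5; σ²_Task 4 = ((7−3)/6)² = 0.444
te_Task 5 = (3 + 4·5 + 13)/6 = 36/6 = 6; σ²_Task 5 = ((13−3)/6)² = 2.778
te_Task 6 = (10 + 4·14 + 24)/6 = 90/6 = 15; σ²_Task 6 = ((24−10)/6)² = 5.444
te_Task 7 = (6 + 4·11 + 16)/6 = 66/6 = 11; σ²_Task 7 = ((16−6)/6)² = 2.778

Forward pass:
ES_Task 1 = 0; EF_Task 1 = 11
ES_Task 2 = 0; EF_Task 2 = 12
ES_Task 3 = 0; EF_Task 3 = 3
ES_Task 4 = max(EF_Task 2=12, EF_Task 3=3) = 12; EF_Task 4 = 12+5 = 17
ES_Task 5 = 11; EF_Task 5 = 11+6 = 17
ES_Task 6 = max(EF_Task 2=12, EF_Task 5=17) = 17; EF_Task 6 = 17+15 = 32
ES_Task 7 = max(EF_Task 4=17, EF_Task 6=32) = 32; EF_Task 7 = 32+11 = 43
Expected project duration μ = 43 days. Critical path: Task 1 → Task 5 → Task 6 → Task 7.

Variances on critical path: σ²_Task 1=1.000, σ²_Task 5=2.778, σ²_Task 6=5.444, σ²_Task 7=2.778.
Largest is σ²_Task 6 = 5.444.

Task 6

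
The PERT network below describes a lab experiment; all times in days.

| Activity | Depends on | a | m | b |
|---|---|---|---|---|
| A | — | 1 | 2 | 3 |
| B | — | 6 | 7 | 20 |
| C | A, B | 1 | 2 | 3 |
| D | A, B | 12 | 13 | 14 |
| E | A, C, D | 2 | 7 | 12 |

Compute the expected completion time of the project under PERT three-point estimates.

29 days

te_A = (1 + 4·2 + 3)/6 = 12/6 = 2
te_B = (6 + 4·7 + 20)/6 = 54/6 = 9
te_C = (1 + 4·2 + 3)/6 = 12/6 = 2
te_D = (12 + 4·13 + 14)/6 = 78/6 = 13
te_E = (2 + 4·7 + 12)/6 = 42/6 = 7

Forward pass:
ES_A = 0; EF_A = 2
ES_B = 0; EF_B = 9
ES_C = max(EF_A=2, EF_B=9) = 9; EF_C = 9+2 = 11
ES_D = max(EF_A=2, EF_B=9) = 9; EF_D = 9+13 = 22
ES_E = max(EF_A=2, EF_C=11, EF_D=22) = 22; EF_E = 22+7 = 29
Expected project duration μ = 29 days. Critical path: B → D → E.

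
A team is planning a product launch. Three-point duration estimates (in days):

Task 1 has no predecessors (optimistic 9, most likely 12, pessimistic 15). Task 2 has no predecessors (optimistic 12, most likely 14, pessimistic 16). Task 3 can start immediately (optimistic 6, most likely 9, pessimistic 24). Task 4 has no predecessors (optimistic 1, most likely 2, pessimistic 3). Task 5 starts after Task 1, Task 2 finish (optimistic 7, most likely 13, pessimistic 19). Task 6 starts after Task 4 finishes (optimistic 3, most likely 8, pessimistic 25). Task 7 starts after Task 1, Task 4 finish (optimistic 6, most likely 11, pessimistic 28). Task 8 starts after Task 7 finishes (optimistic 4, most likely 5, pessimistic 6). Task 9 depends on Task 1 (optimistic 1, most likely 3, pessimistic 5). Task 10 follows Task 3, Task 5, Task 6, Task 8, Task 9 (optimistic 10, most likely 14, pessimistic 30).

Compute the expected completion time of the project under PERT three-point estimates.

te_Task 1 = (9 + 4·12 + 15)/6 = 72/6 = 12
te_Task 2 = (12 + 4·14 + 16)/6 = 84/6 = 14
te_Task 3 = (6 + 4·9 + 24)/6 = 66/6 = 11
te_Task 4 = (1 + 4·2 + 3)/6 = 12/6 = 2
te_Task 5 = (7 + 4·13 + 19)/6 = 78/6 = 13
te_Task 6 = (3 + 4·8 + 25)/6 = 60/6 = 10
te_Task 7 = (6 + 4·11 + 28)/6 = 78/6 = 13
te_Task 8 = (4 + 4·5 + 6)/6 = 30/6 = 5
te_Task 9 = (1 + 4·3 + 5)/6 = 18/6 = 3
te_Task 10 = (10 + 4·14 + 30)/6 = 96/6 = 16

Forward pass:
ES_Task 1 = 0; EF_Task 1 = 12
ES_Task 2 = 0; EF_Task 2 = 14
ES_Task 3 = 0; EF_Task 3 = 11
ES_Task 4 = 0; EF_Task 4 = 2
ES_Task 5 = max(EF_Task 1=12, EF_Task 2=14) = 14; EF_Task 5 = 14+13 = 27
ES_Task 6 = 2; EF_Task 6 = 2+10 = 12
ES_Task 7 = max(EF_Task 1=12, EF_Task 4=2) = 12; EF_Task 7 = 12+13 = 25
ES_Task 8 = 25; EF_Task 8 = 25+5 = 30
ES_Task 9 = 12; EF_Task 9 = 12+3 = 15
ES_Task 10 = max(EF_Task 3=11, EF_Task 5=27, EF_Task 6=12, EF_Task 8=30, EF_Task 9=15) = 30; EF_Task 10 = 30+16 = 46
Expected project duration μ = 46 days. Critical path: Task 1 → Task 7 → Task 8 → Task 10.

46 days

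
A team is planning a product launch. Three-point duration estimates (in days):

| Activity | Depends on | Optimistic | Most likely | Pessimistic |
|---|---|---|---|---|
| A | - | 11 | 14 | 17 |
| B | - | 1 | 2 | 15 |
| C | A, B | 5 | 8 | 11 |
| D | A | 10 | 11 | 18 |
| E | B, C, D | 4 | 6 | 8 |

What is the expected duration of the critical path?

32 days

te_A = (11 + 4·14 + 17)/6 = 84/6 = 14
te_B = (1 + 4·2 + 15)/6 = 24/6 = 4
te_C = (5 + 4·8 + 11)/6 = 48/6 = 8
te_D = (10 + 4·11 + 18)/6 = 72/6 = 12
te_E = (4 + 4·6 + 8)/6 = 36/6 = 6

Forward pass:
ES_A = 0; EF_A = 14
ES_B = 0; EF_B = 4
ES_C = max(EF_A=14, EF_B=4) = 14; EF_C = 14+8 = 22
ES_D = 14; EF_D = 14+12 = 26
ES_E = max(EF_B=4, EF_C=22, EF_D=26) = 26; EF_E = 26+6 = 32
Expected project duration μ = 32 days. Critical path: A → D → E.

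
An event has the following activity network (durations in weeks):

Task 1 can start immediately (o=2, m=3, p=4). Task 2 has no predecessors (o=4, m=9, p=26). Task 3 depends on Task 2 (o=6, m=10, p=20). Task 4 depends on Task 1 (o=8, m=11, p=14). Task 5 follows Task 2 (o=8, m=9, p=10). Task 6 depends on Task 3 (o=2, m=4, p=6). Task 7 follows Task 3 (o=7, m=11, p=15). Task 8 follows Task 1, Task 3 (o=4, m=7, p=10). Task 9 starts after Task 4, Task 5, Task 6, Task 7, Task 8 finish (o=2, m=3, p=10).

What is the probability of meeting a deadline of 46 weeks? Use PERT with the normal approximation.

te_Task 1 = (2 + 4·3 + 4)/6 = 18/6 = 3; σ²_Task 1 = ((4−2)/6)² = 0.111
te_Task 2 = (4 + 4·9 + 26)/6 = 66/6 = 11; σ²_Task 2 = ((26−4)/6)² = 13.444
te_Task 3 = (6 + 4·10 + 20)/6 = 66/6 = 11; σ²_Task 3 = ((20−6)/6)² = 5.444
te_Task 4 = (8 + 4·11 + 14)/6 = 66/6 = 11; σ²_Task 4 = ((14−8)/6)² = 1.000
te_Task 5 = (8 + 4·9 + 10)/6 = 54/6 = 9; σ²_Task 5 = ((10−8)/6)² = 0.111
te_Task 6 = (2 + 4·4 + 6)/6 = 24/6 = 4; σ²_Task 6 = ((6−2)/6)² = 0.444
te_Task 7 = (7 + 4·11 + 15)/6 = 66/6 = 11; σ²_Task 7 = ((15−7)/6)² = 1.778
te_Task 8 = (4 + 4·7 + 10)/6 = 42/6 = 7; σ²_Task 8 = ((10−4)/6)² = 1.000
te_Task 9 = (2 + 4·3 + 10)/6 = 24/6 = 4; σ²_Task 9 = ((10−2)/6)² = 1.778

Forward pass:
ES_Task 1 = 0; EF_Task 1 = 3
ES_Task 2 = 0; EF_Task 2 = 11
ES_Task 3 = 11; EF_Task 3 = 11+11 = 22
ES_Task 4 = 3; EF_Task 4 = 3+11 = 14
ES_Task 5 = 11; EF_Task 5 = 11+9 = 20
ES_Task 6 = 22; EF_Task 6 = 22+4 = 26
ES_Task 7 = 22; EF_Task 7 = 22+11 = 33
ES_Task 8 = max(EF_Task 1=3, EF_Task 3=22) = 22; EF_Task 8 = 22+7 = 29
ES_Task 9 = max(EF_Task 4=14, EF_Task 5=20, EF_Task 6=26, EF_Task 7=33, EF_Task 8=29) = 33; EF_Task 9 = 33+4 = 37
Expected project duration μ = 37 weeks. Critical path: Task 2 → Task 3 → Task 7 → Task 9.

Variance along critical path = 13.444 + 5.444 + 1.778 + 1.778 = 22.444; σ = √22.444 = 4.738 weeks.
Z = (46 − 37) / 4.738 = 1.900
P(T ≤ 46) = Φ(1.900) ≈ 0.971

0.971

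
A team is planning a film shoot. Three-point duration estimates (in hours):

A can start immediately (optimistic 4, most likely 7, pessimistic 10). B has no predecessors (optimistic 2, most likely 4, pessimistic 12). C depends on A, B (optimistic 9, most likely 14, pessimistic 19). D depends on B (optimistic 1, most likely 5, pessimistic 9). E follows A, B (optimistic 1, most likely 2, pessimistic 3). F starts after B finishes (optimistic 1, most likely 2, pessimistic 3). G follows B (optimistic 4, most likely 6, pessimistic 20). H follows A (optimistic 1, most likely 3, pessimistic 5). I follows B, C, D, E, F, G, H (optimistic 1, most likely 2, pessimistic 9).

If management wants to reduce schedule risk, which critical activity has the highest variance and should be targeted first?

te_A = (4 + 4·7 + 10)/6 = 42/6 = 7; σ²_A = ((10−4)/6)² = 1.000
te_B = (2 + 4·4 + 12)/6 = 30/6 = 5; σ²_B = ((12−2)/6)² = 2.778
te_C = (9 + 4·14 + 19)/6 = 84/6 = 14; σ²_C = ((19−9)/6)² = 2.778
te_D = (1 + 4·5 + 9)/6 = 30/6 = 5; σ²_D = ((9−1)/6)² = 1.778
te_E = (1 + 4·2 + 3)/6 = 12/6 = 2; σ²_E = ((3−1)/6)² = 0.111
te_F = (1 + 4·2 + 3)/6 = 12/6 = 2; σ²_F = ((3−1)/6)² = 0.111
te_G = (4 + 4·6 + 20)/6 = 48/6 = 8; σ²_G = ((20−4)/6)² = 7.111
te_H = (1 + 4·3 + 5)/6 = 18/6 = 3; σ²_H = ((5−1)/6)² = 0.444
te_I = (1 + 4·2 + 9)/6 = 18/6 = 3; σ²_I = ((9−1)/6)² = 1.778

Forward pass:
ES_A = 0; EF_A = 7
ES_B = 0; EF_B = 5
ES_C = max(EF_A=7, EF_B=5) = 7; EF_C = 7+14 = 21
ES_D = 5; EF_D = 5+5 = 10
ES_E = max(EF_A=7, EF_B=5) = 7; EF_E = 7+2 = 9
ES_F = 5; EF_F = 5+2 = 7
ES_G = 5; EF_G = 5+8 = 13
ES_H = 7; EF_H = 7+3 = 10
ES_I = max(EF_B=5, EF_C=21, EF_D=10, EF_E=9, EF_F=7, EF_G=13, EF_H=10) = 21; EF_I = 21+3 = 24
Expected project duration μ = 24 hours. Critical path: A → C → I.

Variances on critical path: σ²_A=1.000, σ²_C=2.778, σ²_I=1.778.
Largest is σ²_C = 2.778.

C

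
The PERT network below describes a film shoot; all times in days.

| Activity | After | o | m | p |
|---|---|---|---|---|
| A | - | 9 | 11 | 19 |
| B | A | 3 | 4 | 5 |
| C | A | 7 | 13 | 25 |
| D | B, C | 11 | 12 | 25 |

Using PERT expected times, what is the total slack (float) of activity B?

10 days

te_A = (9 + 4·11 + 19)/6 = 72/6 = 12
te_B = (3 + 4·4 + 5)/6 = 24/6 = 4
te_C = (7 + 4·13 + 25)/6 = 84/6 = 14
te_D = (11 + 4·12 + 25)/6 = 84/6 = 14

Forward pass:
ES_A = 0; EF_A = 12
ES_B = 12; EF_B = 12+4 = 16
ES_C = 12; EF_C = 12+14 = 26
ES_D = max(EF_B=16, EF_C=26) = 26; EF_D = 26+14 = 40
Expected project duration μ = 40 days. Critical path: A → C → D.

Backward pass:
LF_D = 40; LS_D = 40−14 = 26
LF_C = LS_D = 26; LS_C = 26−14 = 12
LF_B = LS_D = 26; LS_B = 26−4 = 22
LF_A = min(LS_B=22, LS_C=12) = 12; LS_A = 12−12 = 0
Slack_B = LS_B − ES_B = 22 − 12 = 10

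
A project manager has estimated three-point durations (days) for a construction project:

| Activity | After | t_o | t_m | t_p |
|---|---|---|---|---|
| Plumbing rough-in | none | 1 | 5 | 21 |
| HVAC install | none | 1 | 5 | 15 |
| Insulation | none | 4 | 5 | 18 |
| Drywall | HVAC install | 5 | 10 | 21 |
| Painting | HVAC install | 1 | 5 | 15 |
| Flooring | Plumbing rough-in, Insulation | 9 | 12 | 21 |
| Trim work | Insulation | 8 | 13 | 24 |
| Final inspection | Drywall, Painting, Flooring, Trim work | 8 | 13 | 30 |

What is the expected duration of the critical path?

te_Plumbing rough-in = (1 + 4·5 + 21)/6 = 42/6 = 7
te_HVAC install = (1 + 4·5 + 15)/6 = 36/6 = 6
te_Insulation = (4 + 4·5 + 18)/6 = 42/6 = 7
te_Drywall = (5 + 4·10 + 21)/6 = 66/6 = 11
te_Painting = (1 + 4·5 + 15)/6 = 36/6 = 6
te_Flooring = (9 + 4·12 + 21)/6 = 78/6 = 13
te_Trim work = (8 + 4·13 + 24)/6 = 84/6 = 14
te_Final inspection = (8 + 4·13 + 30)/6 = 90/6 = 15

Forward pass:
ES_Plumbing rough-in = 0; EF_Plumbing rough-in = 7
ES_HVAC install = 0; EF_HVAC install = 6
ES_Insulation = 0; EF_Insulation = 7
ES_Drywall = 6; EF_Drywall = 6+11 = 17
ES_Painting = 6; EF_Painting = 6+6 = 12
ES_Flooring = max(EF_Plumbing rough-in=7, EF_Insulation=7) = 7; EF_Flooring = 7+13 = 20
ES_Trim work = 7; EF_Trim work = 7+14 = 21
ES_Final inspection = max(EF_Drywall=17, EF_Painting=12, EF_Flooring=20, EF_Trim work=21) = 21; EF_Final inspection = 21+15 = 36
Expected project duration μ = 36 days. Critical path: Insulation → Trim work → Final inspection.

36 days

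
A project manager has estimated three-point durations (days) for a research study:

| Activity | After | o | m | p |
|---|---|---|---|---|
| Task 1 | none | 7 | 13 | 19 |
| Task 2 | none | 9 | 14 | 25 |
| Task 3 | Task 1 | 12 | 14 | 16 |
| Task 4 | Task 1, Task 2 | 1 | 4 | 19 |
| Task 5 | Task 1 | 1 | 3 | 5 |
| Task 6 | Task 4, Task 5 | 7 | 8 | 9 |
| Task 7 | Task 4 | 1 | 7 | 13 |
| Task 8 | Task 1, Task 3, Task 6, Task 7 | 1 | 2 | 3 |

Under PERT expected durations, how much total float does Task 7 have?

1 days

te_Task 1 = (7 + 4·13 + 19)/6 = 78/6 = 13
te_Task 2 = (9 + 4·14 + 25)/6 = 90/6 = 15
te_Task 3 = (12 + 4·14 + 16)/6 = 84/6 = 14
te_Task 4 = (1 + 4·4 + 19)/6 = 36/6 = 6
te_Task 5 = (1 + 4·3 + 5)/6 = 18/6 = 3
te_Task 6 = (7 + 4·8 + 9)/6 = 48/6 = 8
te_Task 7 = (1 + 4·7 + 13)/6 = 42/6 = 7
te_Task 8 = (1 + 4·2 + 3)/6 = 12/6 = 2

Forward pass:
ES_Task 1 = 0; EF_Task 1 = 13
ES_Task 2 = 0; EF_Task 2 = 15
ES_Task 3 = 13; EF_Task 3 = 13+14 = 27
ES_Task 4 = max(EF_Task 1=13, EF_Task 2=15) = 15; EF_Task 4 = 15+6 = 21
ES_Task 5 = 13; EF_Task 5 = 13+3 = 16
ES_Task 6 = max(EF_Task 4=21, EF_Task 5=16) = 21; EF_Task 6 = 21+8 = 29
ES_Task 7 = 21; EF_Task 7 = 21+7 = 28
ES_Task 8 = max(EF_Task 1=13, EF_Task 3=27, EF_Task 6=29, EF_Task 7=28) = 29; EF_Task 8 = 29+2 = 31
Expected project duration μ = 31 days. Critical path: Task 2 → Task 4 → Task 6 → Task 8.

Backward pass:
LF_Task 8 = 31; LS_Task 8 = 31−2 = 29
LF_Task 7 = LS_Task 8 = 29; LS_Task 7 = 29−7 = 22
LF_Task 6 = LS_Task 8 = 29; LS_Task 6 = 29−8 = 21
LF_Task 5 = LS_Task 6 = 21; LS_Task 5 = 21−3 = 18
LF_Task 4 = min(LS_Task 6=21, LS_Task 7=22) = 21; LS_Task 4 = 21−6 = 15
LF_Task 3 = LS_Task 8 = 29; LS_Task 3 = 29−14 = 15
LF_Task 2 = LS_Task 4 = 15; LS_Task 2 = 15−15 = 0
LF_Task 1 = min(LS_Task 3=15, LS_Task 4=15, LS_Task 5=18, LS_Task 8=29) = 15; LS_Task 1 = 15−13 = 2
Slack_Task 7 = LS_Task 7 − ES_Task 7 = 22 − 21 = 1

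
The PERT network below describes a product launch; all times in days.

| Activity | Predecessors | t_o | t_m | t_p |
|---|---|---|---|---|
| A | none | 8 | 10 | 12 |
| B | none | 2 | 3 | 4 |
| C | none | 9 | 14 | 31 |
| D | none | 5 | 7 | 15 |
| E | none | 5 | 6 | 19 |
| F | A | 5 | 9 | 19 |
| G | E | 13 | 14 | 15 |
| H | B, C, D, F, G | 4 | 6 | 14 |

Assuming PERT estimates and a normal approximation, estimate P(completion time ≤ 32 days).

te_A = (8 + 4·10 + 12)/6 = 60/6 = 10; σ²_A = ((12−8)/6)² = 0.444
te_B = (2 + 4·3 + 4)/6 = 18/6 = 3; σ²_B = ((4−2)/6)² = 0.111
te_C = (9 + 4·14 + 31)/6 = 96/6 = 16; σ²_C = ((31−9)/6)² = 13.444
te_D = (5 + 4·7 + 15)/6 = 48/6 = 8; σ²_D = ((15−5)/6)² = 2.778
te_E = (5 + 4·6 + 19)/6 = 48/6 = 8; σ²_E = ((19−5)/6)² = 5.444
te_F = (5 + 4·9 + 19)/6 = 60/6 = 10; σ²_F = ((19−5)/6)² = 5.444
te_G = (13 + 4·14 + 15)/6 = 84/6 = 14; σ²_G = ((15−13)/6)² = 0.111
te_H = (4 + 4·6 + 14)/6 = 42/6 = 7; σ²_H = ((14−4)/6)² = 2.778

Forward pass:
ES_A = 0; EF_A = 10
ES_B = 0; EF_B = 3
ES_C = 0; EF_C = 16
ES_D = 0; EF_D = 8
ES_E = 0; EF_E = 8
ES_F = 10; EF_F = 10+10 = 20
ES_G = 8; EF_G = 8+14 = 22
ES_H = max(EF_B=3, EF_C=16, EF_D=8, EF_F=20, EF_G=22) = 22; EF_H = 22+7 = 29
Expected project duration μ = 29 days. Critical path: E → G → H.

Variance along critical path = 5.444 + 0.111 + 2.778 = 8.333; σ = √8.333 = 2.887 days.
Z = (32 − 29) / 2.887 = 1.039
P(T ≤ 32) = Φ(1.039) ≈ 0.851

0.851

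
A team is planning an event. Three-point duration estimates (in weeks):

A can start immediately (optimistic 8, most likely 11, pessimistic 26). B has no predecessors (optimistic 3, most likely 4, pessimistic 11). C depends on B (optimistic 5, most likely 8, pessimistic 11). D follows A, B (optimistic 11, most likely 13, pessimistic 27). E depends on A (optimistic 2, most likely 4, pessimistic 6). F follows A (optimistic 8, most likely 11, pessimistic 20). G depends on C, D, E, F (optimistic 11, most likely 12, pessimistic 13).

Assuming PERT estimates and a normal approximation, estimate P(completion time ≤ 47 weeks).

0.959

te_A = (8 + 4·11 + 26)/6 = 78/6 = 13; σ²_A = ((26−8)/6)² = 9.000
te_B = (3 + 4·4 + 11)/6 = 30/6 = 5; σ²_B = ((11−3)/6)² = 1.778
te_C = (5 + 4·8 + 11)/6 = 48/6 = 8; σ²_C = ((11−5)/6)² = 1.000
te_D = (11 + 4·13 + 27)/6 = 90/6 = 15; σ²_D = ((27−11)/6)² = 7.111
te_E = (2 + 4·4 + 6)/6 = 24/6 = 4; σ²_E = ((6−2)/6)² = 0.444
te_F = (8 + 4·11 + 20)/6 = 72/6 = 12; σ²_F = ((20−8)/6)² = 4.000
te_G = (11 + 4·12 + 13)/6 = 72/6 = 12; σ²_G = ((13−11)/6)² = 0.111

Forward pass:
ES_A = 0; EF_A = 13
ES_B = 0; EF_B = 5
ES_C = 5; EF_C = 5+8 = 13
ES_D = max(EF_A=13, EF_B=5) = 13; EF_D = 13+15 = 28
ES_E = 13; EF_E = 13+4 = 17
ES_F = 13; EF_F = 13+12 = 25
ES_G = max(EF_C=13, EF_D=28, EF_E=17, EF_F=25) = 28; EF_G = 28+12 = 40
Expected project duration μ = 40 weeks. Critical path: A → D → G.

Variance along critical path = 9.000 + 7.111 + 0.111 = 16.222; σ = √16.222 = 4.028 weeks.
Z = (47 − 40) / 4.028 = 1.738
P(T ≤ 47) = Φ(1.738) ≈ 0.959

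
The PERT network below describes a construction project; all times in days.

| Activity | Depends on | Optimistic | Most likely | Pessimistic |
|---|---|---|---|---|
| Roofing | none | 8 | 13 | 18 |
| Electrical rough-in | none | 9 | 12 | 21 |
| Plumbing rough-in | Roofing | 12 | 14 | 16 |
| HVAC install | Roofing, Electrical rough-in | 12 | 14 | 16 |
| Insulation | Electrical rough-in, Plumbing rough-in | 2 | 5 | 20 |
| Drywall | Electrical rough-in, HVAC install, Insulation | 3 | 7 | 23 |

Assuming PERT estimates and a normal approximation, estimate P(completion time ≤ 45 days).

0.661

te_Roofing = (8 + 4·13 + 18)/6 = 78/6 = 13; σ²_Roofing = ((18−8)/6)² = 2.778
te_Electrical rough-in = (9 + 4·12 + 21)/6 = 78/6 = 13; σ²_Electrical rough-in = ((21−9)/6)² = 4.000
te_Plumbing rough-in = (12 + 4·14 + 16)/6 = 84/6 = 14; σ²_Plumbing rough-in = ((16−12)/6)² = 0.444
te_HVAC install = (12 + 4·14 + 16)/6 = 84/6 = 14; σ²_HVAC install = ((16−12)/6)² = 0.444
te_Insulation = (2 + 4·5 + 20)/6 = 42/6 = 7; σ²_Insulation = ((20−2)/6)² = 9.000
te_Drywall = (3 + 4·7 + 23)/6 = 54/6 = 9; σ²_Drywall = ((23−3)/6)² = 11.111

Forward pass:
ES_Roofing = 0; EF_Roofing = 13
ES_Electrical rough-in = 0; EF_Electrical rough-in = 13
ES_Plumbing rough-in = 13; EF_Plumbing rough-in = 13+14 = 27
ES_HVAC install = max(EF_Roofing=13, EF_Electrical rough-in=13) = 13; EF_HVAC install = 13+14 = 27
ES_Insulation = max(EF_Electrical rough-in=13, EF_Plumbing rough-in=27) = 27; EF_Insulation = 27+7 = 34
ES_Drywall = max(EF_Electrical rough-in=13, EF_HVAC install=27, EF_Insulation=34) = 34; EF_Drywall = 34+9 = 43
Expected project duration μ = 43 days. Critical path: Roofing → Plumbing rough-in → Insulation → Drywall.

Variance along critical path = 2.778 + 0.444 + 9.000 + 11.111 = 23.333; σ = √23.333 = 4.830 days.
Z = (45 − 43) / 4.830 = 0.414
P(T ≤ 45) = Φ(0.414) ≈ 0.661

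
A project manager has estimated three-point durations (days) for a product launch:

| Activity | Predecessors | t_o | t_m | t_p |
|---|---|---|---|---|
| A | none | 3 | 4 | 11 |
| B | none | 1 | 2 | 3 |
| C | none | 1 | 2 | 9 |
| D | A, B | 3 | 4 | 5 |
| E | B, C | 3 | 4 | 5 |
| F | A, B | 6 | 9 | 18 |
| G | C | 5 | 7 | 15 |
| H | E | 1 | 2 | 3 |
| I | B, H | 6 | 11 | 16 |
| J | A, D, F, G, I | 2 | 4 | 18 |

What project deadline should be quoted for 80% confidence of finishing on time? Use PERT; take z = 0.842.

te_A = (3 + 4·4 + 11)/6 = 30/6 = 5; σ²_A = ((11−3)/6)² = 1.778
te_B = (1 + 4·2 + 3)/6 = 12/6 = 2; σ²_B = ((3−1)/6)² = 0.111
te_C = (1 + 4·2 + 9)/6 = 18/6 = 3; σ²_C = ((9−1)/6)² = 1.778
te_D = (3 + 4·4 + 5)/6 = 24/6 = 4; σ²_D = ((5−3)/6)² = 0.111
te_E = (3 + 4·4 + 5)/6 = 24/6 = 4; σ²_E = ((5−3)/6)² = 0.111
te_F = (6 + 4·9 + 18)/6 = 60/6 = 10; σ²_F = ((18−6)/6)² = 4.000
te_G = (5 + 4·7 + 15)/6 = 48/6 = 8; σ²_G = ((15−5)/6)² = 2.778
te_H = (1 + 4·2 + 3)/6 = 12/6 = 2; σ²_H = ((3−1)/6)² = 0.111
te_I = (6 + 4·11 + 16)/6 = 66/6 = 11; σ²_I = ((16−6)/6)² = 2.778
te_J = (2 + 4·4 + 18)/6 = 36/6 = 6; σ²_J = ((18−2)/6)² = 7.111

Forward pass:
ES_A = 0; EF_A = 5
ES_B = 0; EF_B = 2
ES_C = 0; EF_C = 3
ES_D = max(EF_A=5, EF_B=2) = 5; EF_D = 5+4 = 9
ES_E = max(EF_B=2, EF_C=3) = 3; EF_E = 3+4 = 7
ES_F = max(EF_A=5, EF_B=2) = 5; EF_F = 5+10 = 15
ES_G = 3; EF_G = 3+8 = 11
ES_H = 7; EF_H = 7+2 = 9
ES_I = max(EF_B=2, EF_H=9) = 9; EF_I = 9+11 = 20
ES_J = max(EF_A=5, EF_D=9, EF_F=15, EF_G=11, EF_I=20) = 20; EF_J = 20+6 = 26
Expected project duration μ = 26 days. Critical path: C → E → H → I → J.

Variance along critical path = 1.778 + 0.111 + 0.111 + 2.778 + 7.111 = 11.889; σ = 3.448 days.
D = μ + z·σ = 26 + 0.842·3.448 = 28.9 days

28.9 days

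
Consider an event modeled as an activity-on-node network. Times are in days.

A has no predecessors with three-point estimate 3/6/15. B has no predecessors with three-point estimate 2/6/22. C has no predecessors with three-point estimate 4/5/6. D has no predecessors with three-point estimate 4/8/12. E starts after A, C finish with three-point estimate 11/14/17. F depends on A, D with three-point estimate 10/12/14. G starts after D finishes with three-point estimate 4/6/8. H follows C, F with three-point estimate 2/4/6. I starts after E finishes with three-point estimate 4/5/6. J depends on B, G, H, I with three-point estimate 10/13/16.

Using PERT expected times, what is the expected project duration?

39 days

te_A = (3 + 4·6 + 15)/6 = 42/6 = 7
te_B = (2 + 4·6 + 22)/6 = 48/6 = 8
te_C = (4 + 4·5 + 6)/6 = 30/6 = 5
te_D = (4 + 4·8 + 12)/6 = 48/6 = 8
te_E = (11 + 4·14 + 17)/6 = 84/6 = 14
te_F = (10 + 4·12 + 14)/6 = 72/6 = 12
te_G = (4 + 4·6 + 8)/6 = 36/6 = 6
te_H = (2 + 4·4 + 6)/6 = 24/6 = 4
te_I = (4 + 4·5 + 6)/6 = 30/6 = 5
te_J = (10 + 4·13 + 16)/6 = 78/6 = 13

Forward pass:
ES_A = 0; EF_A = 7
ES_B = 0; EF_B = 8
ES_C = 0; EF_C = 5
ES_D = 0; EF_D = 8
ES_E = max(EF_A=7, EF_C=5) = 7; EF_E = 7+14 = 21
ES_F = max(EF_A=7, EF_D=8) = 8; EF_F = 8+12 = 20
ES_G = 8; EF_G = 8+6 = 14
ES_H = max(EF_C=5, EF_F=20) = 20; EF_H = 20+4 = 24
ES_I = 21; EF_I = 21+5 = 26
ES_J = max(EF_B=8, EF_G=14, EF_H=24, EF_I=26) = 26; EF_J = 26+13 = 39
Expected project duration μ = 39 days. Critical path: A → E → I → J.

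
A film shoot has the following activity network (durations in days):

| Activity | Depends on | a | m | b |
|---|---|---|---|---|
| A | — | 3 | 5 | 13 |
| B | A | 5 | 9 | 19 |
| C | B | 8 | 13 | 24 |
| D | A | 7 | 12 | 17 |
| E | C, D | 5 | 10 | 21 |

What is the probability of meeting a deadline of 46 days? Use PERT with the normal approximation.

0.854

te_A = (3 + 4·5 + 13)/6 = 36/6 = 6; σ²_A = ((13−3)/6)² = 2.778
te_B = (5 + 4·9 + 19)/6 = 60/6 = 10; σ²_B = ((19−5)/6)² = 5.444
te_C = (8 + 4·13 + 24)/6 = 84/6 = 14; σ²_C = ((24−8)/6)² = 7.111
te_D = (7 + 4·12 + 17)/6 = 72/6 = 12; σ²_D = ((17−7)/6)² = 2.778
te_E = (5 + 4·10 + 21)/6 = 66/6 = 11; σ²_E = ((21−5)/6)² = 7.111

Forward pass:
ES_A = 0; EF_A = 6
ES_B = 6; EF_B = 6+10 = 16
ES_C = 16; EF_C = 16+14 = 30
ES_D = 6; EF_D = 6+12 = 18
ES_E = max(EF_C=30, EF_D=18) = 30; EF_E = 30+11 = 41
Expected project duration μ = 41 days. Critical path: A → B → C → E.

Variance along critical path = 2.778 + 5.444 + 7.111 + 7.111 = 22.444; σ = √22.444 = 4.738 days.
Z = (46 − 41) / 4.738 = 1.055
P(T ≤ 46) = Φ(1.055) ≈ 0.854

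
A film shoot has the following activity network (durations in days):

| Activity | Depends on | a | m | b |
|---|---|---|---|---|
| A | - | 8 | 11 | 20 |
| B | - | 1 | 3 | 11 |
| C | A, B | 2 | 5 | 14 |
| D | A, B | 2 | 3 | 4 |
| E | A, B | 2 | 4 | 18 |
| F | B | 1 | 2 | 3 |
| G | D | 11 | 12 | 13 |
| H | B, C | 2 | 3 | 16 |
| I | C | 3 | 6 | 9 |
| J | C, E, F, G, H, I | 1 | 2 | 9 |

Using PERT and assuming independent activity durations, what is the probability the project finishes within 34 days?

0.949

te_A = (8 + 4·11 + 20)/6 = 72/6 = 12; σ²_A = ((20−8)/6)² = 4.000
te_B = (1 + 4·3 + 11)/6 = 24/6 = 4; σ²_B = ((11−1)/6)² = 2.778
te_C = (2 + 4·5 + 14)/6 = 36/6 = 6; σ²_C = ((14−2)/6)² = 4.000
te_D = (2 + 4·3 + 4)/6 = 18/6 = 3; σ²_D = ((4−2)/6)² = 0.111
te_E = (2 + 4·4 + 18)/6 = 36/6 = 6; σ²_E = ((18−2)/6)² = 7.111
te_F = (1 + 4·2 + 3)/6 = 12/6 = 2; σ²_F = ((3−1)/6)² = 0.111
te_G = (11 + 4·12 + 13)/6 = 72/6 = 12; σ²_G = ((13−11)/6)² = 0.111
te_H = (2 + 4·3 + 16)/6 = 30/6 = 5; σ²_H = ((16−2)/6)² = 5.444
te_I = (3 + 4·6 + 9)/6 = 36/6 = 6; σ²_I = ((9−3)/6)² = 1.000
te_J = (1 + 4·2 + 9)/6 = 18/6 = 3; σ²_J = ((9−1)/6)² = 1.778

Forward pass:
ES_A = 0; EF_A = 12
ES_B = 0; EF_B = 4
ES_C = max(EF_A=12, EF_B=4) = 12; EF_C = 12+6 = 18
ES_D = max(EF_A=12, EF_B=4) = 12; EF_D = 12+3 = 15
ES_E = max(EF_A=12, EF_B=4) = 12; EF_E = 12+6 = 18
ES_F = 4; EF_F = 4+2 = 6
ES_G = 15; EF_G = 15+12 = 27
ES_H = max(EF_B=4, EF_C=18) = 18; EF_H = 18+5 = 23
ES_I = 18; EF_I = 18+6 = 24
ES_J = max(EF_C=18, EF_E=18, EF_F=6, EF_G=27, EF_H=23, EF_I=24) = 27; EF_J = 27+3 = 30
Expected project duration μ = 30 days. Critical path: A → D → G → J.

Variance along critical path = 4.000 + 0.111 + 0.111 + 1.778 = 6.000; σ = √6.000 = 2.449 days.
Z = (34 − 30) / 2.449 = 1.633
P(T ≤ 34) = Φ(1.633) ≈ 0.949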